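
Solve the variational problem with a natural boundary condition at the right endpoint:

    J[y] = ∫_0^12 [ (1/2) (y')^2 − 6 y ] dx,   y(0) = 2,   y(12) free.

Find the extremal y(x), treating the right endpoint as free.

The Lagrangian L = (1/2) (y')^2 − 6 y gives
    ∂L/∂y = −6,   ∂L/∂y' = y'.
Euler-Lagrange: d/dx(y') − (−6) = 0, i.e. y'' + 6 = 0, so
    y(x) = −(6/2) x^2 + C1 x + C2.
Fixed left endpoint y(0) = 2 ⇒ C2 = 2.
The right endpoint x = 12 is free, so the natural (transversality) condition is ∂L/∂y' |_{x=12} = 0, i.e. y'(12) = 0.
Compute y'(x) = −6 x + C1, so y'(12) = −72 + C1 = 0 ⇒ C1 = 72.
Therefore the extremal is
    y(x) = −3 x^2 + 72 x + 2.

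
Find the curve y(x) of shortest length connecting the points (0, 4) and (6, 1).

Arc-length functional: J[y] = ∫ sqrt(1 + (y')^2) dx.
Lagrangian L = sqrt(1 + (y')^2) has no explicit y dependence, so ∂L/∂y = 0 and the Euler-Lagrange equation gives
    d/dx( y' / sqrt(1 + (y')^2) ) = 0  ⇒  y' / sqrt(1 + (y')^2) = const.
Hence y' is constant, so y(x) is affine.
Fitting the endpoints (0, 4) and (6, 1):
    slope m = (1 − 4) / (6 − 0) = -1/2,
    intercept c = 4 − m·0 = 4.
Extremal: y(x) = (-1/2) x + 4.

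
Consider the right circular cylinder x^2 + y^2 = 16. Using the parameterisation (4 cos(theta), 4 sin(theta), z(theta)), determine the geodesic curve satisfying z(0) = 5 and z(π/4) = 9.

Parameterise the cylinder of radius R = 4 as
    r(θ) = (4 cos θ, 4 sin θ, z(θ)).
The arc-length element is
    ds = sqrt(16 + (dz/dθ)^2) dθ,
so the Lagrangian is L = sqrt(16 + z'^2).
L depends on z' only, not on z or θ, so ∂L/∂z = 0 and
    ∂L/∂z' = z' / sqrt(16 + z'^2).
The Euler-Lagrange equation gives
    d/dθ( z' / sqrt(16 + z'^2) ) = 0,
so z' is constant. Integrating once:
    z(θ) = a θ + b,
a helix on the cylinder (a straight line when the cylinder is unrolled). The constants a, b are determined by the endpoint conditions.
With endpoint conditions z(0) = 5 and z(π/4) = 9: from z(0) = b we get b = 5, and a·π/4 + 5 = 9 gives a = 16/π, so
    z(θ) = (16/π) θ + 5.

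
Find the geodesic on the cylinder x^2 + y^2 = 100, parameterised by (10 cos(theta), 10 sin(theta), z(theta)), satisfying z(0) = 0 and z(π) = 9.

Parameterise the cylinder of radius R = 10 as
    r(θ) = (10 cos θ, 10 sin θ, z(θ)).
The arc-length element is
    ds = sqrt(100 + (dz/dθ)^2) dθ,
so the Lagrangian is L = sqrt(100 + z'^2).
L depends on z' only, not on z or θ, so ∂L/∂z = 0 and
    ∂L/∂z' = z' / sqrt(100 + z'^2).
The Euler-Lagrange equation gives
    d/dθ( z' / sqrt(100 + z'^2) ) = 0,
so z' is constant. Integrating once:
    z(θ) = a θ + b,
a helix on the cylinder (a straight line when the cylinder is unrolled). The constants a, b are determined by the endpoint conditions.
With endpoint conditions z(0) = 0 and z(π) = 9: from z(0) = b we get b = 0, and a·π + 0 = 9 gives a = 9/π, so
    z(θ) = (9/π) θ.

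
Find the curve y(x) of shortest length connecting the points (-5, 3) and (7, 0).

Arc-length functional: J[y] = ∫ sqrt(1 + (y')^2) dx.
Lagrangian L = sqrt(1 + (y')^2) has no explicit y dependence, so ∂L/∂y = 0 and the Euler-Lagrange equation gives
    d/dx( y' / sqrt(1 + (y')^2) ) = 0  ⇒  y' / sqrt(1 + (y')^2) = const.
Hence y' is constant, so y(x) is affine.
Fitting the endpoints (-5, 3) and (7, 0):
    slope m = (0 − 3) / (7 − (-5)) = -1/4,
    intercept c = 3 − m·(-5) = 7/4.
Extremal: y(x) = (-1/4) x + 7/4.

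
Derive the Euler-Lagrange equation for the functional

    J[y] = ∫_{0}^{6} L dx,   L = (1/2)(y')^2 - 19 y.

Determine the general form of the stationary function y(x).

The Lagrangian is L = (1/2)(y')^2 - 19 y.
∂L/∂y = -19.
∂L/∂y' = y'.
The Euler-Lagrange equation d/dx(∂L/∂y') − ∂L/∂y = 0 becomes:
    y'' + 19 = 0
General solution: y(x) = -(19/2) x^2 + A x + B, where A and B are arbitrary constants fixed by the endpoint conditions.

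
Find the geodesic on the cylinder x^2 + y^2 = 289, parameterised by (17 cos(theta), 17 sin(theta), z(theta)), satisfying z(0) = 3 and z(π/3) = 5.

Parameterise the cylinder of radius R = 17 as
    r(θ) = (17 cos θ, 17 sin θ, z(θ)).
The arc-length element is
    ds = sqrt(289 + (dz/dθ)^2) dθ,
so the Lagrangian is L = sqrt(289 + z'^2).
L depends on z' only, not on z or θ, so ∂L/∂z = 0 and
    ∂L/∂z' = z' / sqrt(289 + z'^2).
The Euler-Lagrange equation gives
    d/dθ( z' / sqrt(289 + z'^2) ) = 0,
so z' is constant. Integrating once:
    z(θ) = a θ + b,
a helix on the cylinder (a straight line when the cylinder is unrolled). The constants a, b are determined by the endpoint conditions.
With endpoint conditions z(0) = 3 and z(π/3) = 5: from z(0) = b we get b = 3, and a·π/3 + 3 = 5 gives a = 6/π, so
    z(θ) = (6/π) θ + 3.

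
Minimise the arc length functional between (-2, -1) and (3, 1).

Arc-length functional: J[y] = ∫ sqrt(1 + (y')^2) dx.
Lagrangian L = sqrt(1 + (y')^2) has no explicit y dependence, so ∂L/∂y = 0 and the Euler-Lagrange equation gives
    d/dx( y' / sqrt(1 + (y')^2) ) = 0  ⇒  y' / sqrt(1 + (y')^2) = const.
Hence y' is constant, so y(x) is affine.
Fitting the endpoints (-2, -1) and (3, 1):
    slope m = (1 − (-1)) / (3 − (-2)) = 2/5,
    intercept c = (-1) − m·(-2) = -1/5.
Extremal: y(x) = (2/5) x - 1/5.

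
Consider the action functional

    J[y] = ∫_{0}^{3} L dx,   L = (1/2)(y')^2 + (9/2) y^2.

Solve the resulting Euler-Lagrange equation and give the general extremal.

The Lagrangian is L = (1/2)(y')^2 + (9/2) y^2.
∂L/∂y = 9y.
∂L/∂y' = y'.
The Euler-Lagrange equation d/dx(∂L/∂y') − ∂L/∂y = 0 becomes:
    y'' - 9 y = 0
General solution: y(x) = A e^(3x) + B e^(-3x), where A and B are arbitrary constants fixed by the endpoint conditions.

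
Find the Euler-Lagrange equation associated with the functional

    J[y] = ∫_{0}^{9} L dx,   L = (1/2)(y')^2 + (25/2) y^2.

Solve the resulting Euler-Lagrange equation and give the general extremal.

The Lagrangian is L = (1/2)(y')^2 + (25/2) y^2.
∂L/∂y = 25y.
∂L/∂y' = y'.
The Euler-Lagrange equation d/dx(∂L/∂y') − ∂L/∂y = 0 becomes:
    y'' - 25 y = 0
General solution: y(x) = A e^(5x) + B e^(-5x), where A and B are arbitrary constants fixed by the endpoint conditions.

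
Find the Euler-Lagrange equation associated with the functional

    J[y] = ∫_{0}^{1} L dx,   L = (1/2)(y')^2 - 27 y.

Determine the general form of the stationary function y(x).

The Lagrangian is L = (1/2)(y')^2 - 27 y.
∂L/∂y = -27.
∂L/∂y' = y'.
The Euler-Lagrange equation d/dx(∂L/∂y') − ∂L/∂y = 0 becomes:
    y'' + 27 = 0
General solution: y(x) = -(27/2) x^2 + A x + B, where A and B are arbitrary constants fixed by the endpoint conditions.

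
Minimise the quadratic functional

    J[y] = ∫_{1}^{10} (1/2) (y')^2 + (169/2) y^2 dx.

The Lagrangian is L = (1/2) (y')^2 + (169/2) y^2.
Compute ∂L/∂y = 169y, ∂L/∂y' = y'.
The Euler-Lagrange equation d/dx(∂L/∂y') − ∂L/∂y = 0 reduces to
    y'' − 169 y = 0.
Its general solution is
    y(x) = A e^(13x) + B e^(−13x),
with A, B fixed by the endpoint conditions.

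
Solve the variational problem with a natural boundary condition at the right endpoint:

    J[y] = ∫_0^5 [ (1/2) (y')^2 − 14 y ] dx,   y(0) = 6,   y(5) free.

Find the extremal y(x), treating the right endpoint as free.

The Lagrangian L = (1/2) (y')^2 − 14 y gives
    ∂L/∂y = −14,   ∂L/∂y' = y'.
Euler-Lagrange: d/dx(y') − (−14) = 0, i.e. y'' + 14 = 0, so
    y(x) = −(14/2) x^2 + C1 x + C2.
Fixed left endpoint y(0) = 6 ⇒ C2 = 6.
The right endpoint x = 5 is free, so the natural (transversality) condition is ∂L/∂y' |_{x=5} = 0, i.e. y'(5) = 0.
Compute y'(x) = −14 x + C1, so y'(5) = −70 + C1 = 0 ⇒ C1 = 70.
Therefore the extremal is
    y(x) = −7 x^2 + 70 x + 6.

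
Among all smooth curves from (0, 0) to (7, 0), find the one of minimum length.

Arc-length functional: J[y] = ∫ sqrt(1 + (y')^2) dx.
Lagrangian L = sqrt(1 + (y')^2) has no explicit y dependence, so ∂L/∂y = 0 and the Euler-Lagrange equation gives
    d/dx( y' / sqrt(1 + (y')^2) ) = 0  ⇒  y' / sqrt(1 + (y')^2) = const.
Hence y' is constant, so y(x) is affine.
Fitting the endpoints (0, 0) and (7, 0):
    slope m = (0 − 0) / (7 − 0) = 0,
    intercept c = 0 − m·0 = 0.
Extremal: y(x) = 0.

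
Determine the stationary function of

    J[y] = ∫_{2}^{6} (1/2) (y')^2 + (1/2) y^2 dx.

The Lagrangian is L = (1/2) (y')^2 + (1/2) y^2.
Compute ∂L/∂y = y, ∂L/∂y' = y'.
The Euler-Lagrange equation d/dx(∂L/∂y') − ∂L/∂y = 0 reduces to
    y'' − y = 0.
Its general solution is
    y(x) = A e^x + B e^(−x),
with A, B fixed by the endpoint conditions.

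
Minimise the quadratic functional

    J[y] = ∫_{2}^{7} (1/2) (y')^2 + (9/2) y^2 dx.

The Lagrangian is L = (1/2) (y')^2 + (9/2) y^2.
Compute ∂L/∂y = 9y, ∂L/∂y' = y'.
The Euler-Lagrange equation d/dx(∂L/∂y') − ∂L/∂y = 0 reduces to
    y'' − 9 y = 0.
Its general solution is
    y(x) = A e^(3x) + B e^(−3x),
with A, B fixed by the endpoint conditions.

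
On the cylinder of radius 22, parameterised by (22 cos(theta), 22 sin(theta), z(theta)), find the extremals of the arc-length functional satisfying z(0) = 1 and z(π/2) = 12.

Parameterise the cylinder of radius R = 22 as
    r(θ) = (22 cos θ, 22 sin θ, z(θ)).
The arc-length element is
    ds = sqrt(484 + (dz/dθ)^2) dθ,
so the Lagrangian is L = sqrt(484 + z'^2).
L depends on z' only, not on z or θ, so ∂L/∂z = 0 and
    ∂L/∂z' = z' / sqrt(484 + z'^2).
The Euler-Lagrange equation gives
    d/dθ( z' / sqrt(484 + z'^2) ) = 0,
so z' is constant. Integrating once:
    z(θ) = a θ + b,
a helix on the cylinder (a straight line when the cylinder is unrolled). The constants a, b are determined by the endpoint conditions.
With endpoint conditions z(0) = 1 and z(π/2) = 12: from z(0) = b we get b = 1, and a·π/2 + 1 = 12 gives a = 22/π, so
    z(θ) = (22/π) θ + 1.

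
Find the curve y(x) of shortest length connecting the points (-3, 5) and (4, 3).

Arc-length functional: J[y] = ∫ sqrt(1 + (y')^2) dx.
Lagrangian L = sqrt(1 + (y')^2) has no explicit y dependence, so ∂L/∂y = 0 and the Euler-Lagrange equation gives
    d/dx( y' / sqrt(1 + (y')^2) ) = 0  ⇒  y' / sqrt(1 + (y')^2) = const.
Hence y' is constant, so y(x) is affine.
Fitting the endpoints (-3, 5) and (4, 3):
    slope m = (3 − 5) / (4 − (-3)) = -2/7,
    intercept c = 5 − m·(-3) = 29/7.
Extremal: y(x) = (-2/7) x + 29/7.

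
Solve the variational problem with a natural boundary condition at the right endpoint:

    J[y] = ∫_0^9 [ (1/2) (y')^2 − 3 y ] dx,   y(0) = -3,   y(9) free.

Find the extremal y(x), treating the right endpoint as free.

The Lagrangian L = (1/2) (y')^2 − 3 y gives
    ∂L/∂y = −3,   ∂L/∂y' = y'.
Euler-Lagrange: d/dx(y') − (−3) = 0, i.e. y'' + 3 = 0, so
    y(x) = −(3/2) x^2 + C1 x + C2.
Fixed left endpoint y(0) = -3 ⇒ C2 = -3.
The right endpoint x = 9 is free, so the natural (transversality) condition is ∂L/∂y' |_{x=9} = 0, i.e. y'(9) = 0.
Compute y'(x) = −3 x + C1, so y'(9) = −27 + C1 = 0 ⇒ C1 = 27.
Therefore the extremal is
    y(x) = −(3/2) x^2 + 27 x − 3.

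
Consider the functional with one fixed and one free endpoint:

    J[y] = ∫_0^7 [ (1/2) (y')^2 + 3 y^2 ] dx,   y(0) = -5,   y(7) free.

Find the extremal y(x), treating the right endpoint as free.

The Lagrangian L = (1/2) (y')^2 + 3 y^2 gives
    ∂L/∂y = 6 y,   ∂L/∂y' = y'.
Euler-Lagrange: y'' − 6 y = 0.
With k = sqrt(6), the general solution is
    y(x) = A cosh(sqrt(6) x) + B sinh(sqrt(6) x).
Fixed left endpoint y(0) = -5 ⇒ A = -5.
The right endpoint x = 7 is free, so the natural (transversality) condition is ∂L/∂y' |_{x=7} = 0, i.e. y'(7) = 0.
Compute y'(x) = A k sinh(k x) + B k cosh(k x), so
    y'(7) = A k sinh(k·7) + B k cosh(k·7) = 0
    ⇒ B = −A tanh(k·7) = 5 tanh(sqrt(6)·7).
Therefore the extremal is
    y(x) = −5 cosh(sqrt(6) x) + 5 tanh(sqrt(6)·7) sinh(sqrt(6) x).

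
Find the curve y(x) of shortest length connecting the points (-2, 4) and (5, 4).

Arc-length functional: J[y] = ∫ sqrt(1 + (y')^2) dx.
Lagrangian L = sqrt(1 + (y')^2) has no explicit y dependence, so ∂L/∂y = 0 and the Euler-Lagrange equation gives
    d/dx( y' / sqrt(1 + (y')^2) ) = 0  ⇒  y' / sqrt(1 + (y')^2) = const.
Hence y' is constant, so y(x) is affine.
Fitting the endpoints (-2, 4) and (5, 4):
    slope m = (4 − 4) / (5 − (-2)) = 0,
    intercept c = 4 − m·(-2) = 4.
Extremal: y(x) = 4.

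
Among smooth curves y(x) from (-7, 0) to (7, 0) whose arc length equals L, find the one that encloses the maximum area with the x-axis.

Set up the augmented Lagrangian using a multiplier λ for the length constraint:
    F(y, y') = y − λ sqrt(1 + y'^2).
F has no explicit x dependence, so the Beltrami identity yields a first integral
    F − y' ∂F/∂y' = C.
Compute ∂F/∂y' = −λ y' / sqrt(1 + y'^2). Then
    y − λ sqrt(1 + y'^2) + λ y'^2 / sqrt(1 + y'^2) = C
    ⇒  y − λ / sqrt(1 + y'^2) = C.
Solving for y' and integrating gives
    (x − a)^2 + (y − b)^2 = λ^2,
a circular arc of radius λ. The constants a, b are determined by the endpoint conditions y(-7) = y(7) = 0, and λ is fixed implicitly by the length constraint
    ∫_{-7}^{7} sqrt(1 + y'^2) dx = L.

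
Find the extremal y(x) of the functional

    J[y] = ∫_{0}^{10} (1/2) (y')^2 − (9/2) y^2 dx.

The Lagrangian is L = (1/2) (y')^2 − (9/2) y^2.
Compute ∂L/∂y = -9y, ∂L/∂y' = y'.
The Euler-Lagrange equation d/dx(∂L/∂y') − ∂L/∂y = 0 reduces to
    y'' + 9 y = 0.
Its general solution is
    y(x) = A sin(3x) + B cos(3x),
with A, B fixed by the endpoint conditions.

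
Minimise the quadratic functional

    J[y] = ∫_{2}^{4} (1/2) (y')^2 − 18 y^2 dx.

The Lagrangian is L = (1/2) (y')^2 − 18 y^2.
Compute ∂L/∂y = -36y, ∂L/∂y' = y'.
The Euler-Lagrange equation d/dx(∂L/∂y') − ∂L/∂y = 0 reduces to
    y'' + 36 y = 0.
Its general solution is
    y(x) = A sin(6x) + B cos(6x),
with A, B fixed by the endpoint conditions.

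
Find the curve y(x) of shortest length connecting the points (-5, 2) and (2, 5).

Arc-length functional: J[y] = ∫ sqrt(1 + (y')^2) dx.
Lagrangian L = sqrt(1 + (y')^2) has no explicit y dependence, so ∂L/∂y = 0 and the Euler-Lagrange equation gives
    d/dx( y' / sqrt(1 + (y')^2) ) = 0  ⇒  y' / sqrt(1 + (y')^2) = const.
Hence y' is constant, so y(x) is affine.
Fitting the endpoints (-5, 2) and (2, 5):
    slope m = (5 − 2) / (2 − (-5)) = 3/7,
    intercept c = 2 − m·(-5) = 29/7.
Extremal: y(x) = (3/7) x + 29/7.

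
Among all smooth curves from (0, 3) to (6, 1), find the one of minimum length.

Arc-length functional: J[y] = ∫ sqrt(1 + (y')^2) dx.
Lagrangian L = sqrt(1 + (y')^2) has no explicit y dependence, so ∂L/∂y = 0 and the Euler-Lagrange equation gives
    d/dx( y' / sqrt(1 + (y')^2) ) = 0  ⇒  y' / sqrt(1 + (y')^2) = const.
Hence y' is constant, so y(x) is affine.
Fitting the endpoints (0, 3) and (6, 1):
    slope m = (1 − 3) / (6 − 0) = -1/3,
    intercept c = 3 − m·0 = 3.
Extremal: y(x) = (-1/3) x + 3.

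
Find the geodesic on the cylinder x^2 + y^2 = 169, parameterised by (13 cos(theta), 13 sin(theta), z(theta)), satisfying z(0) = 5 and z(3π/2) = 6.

Parameterise the cylinder of radius R = 13 as
    r(θ) = (13 cos θ, 13 sin θ, z(θ)).
The arc-length element is
    ds = sqrt(169 + (dz/dθ)^2) dθ,
so the Lagrangian is L = sqrt(169 + z'^2).
L depends on z' only, not on z or θ, so ∂L/∂z = 0 and
    ∂L/∂z' = z' / sqrt(169 + z'^2).
The Euler-Lagrange equation gives
    d/dθ( z' / sqrt(169 + z'^2) ) = 0,
so z' is constant. Integrating once:
    z(θ) = a θ + b,
a helix on the cylinder (a straight line when the cylinder is unrolled). The constants a, b are determined by the endpoint conditions.
With endpoint conditions z(0) = 5 and z(3π/2) = 6: from z(0) = b we get b = 5, and a·3π/2 + 5 = 6 gives a = 2/(3π), so
    z(θ) = (2/(3π)) θ + 5.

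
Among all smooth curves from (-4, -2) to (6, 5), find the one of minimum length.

Arc-length functional: J[y] = ∫ sqrt(1 + (y')^2) dx.
Lagrangian L = sqrt(1 + (y')^2) has no explicit y dependence, so ∂L/∂y = 0 and the Euler-Lagrange equation gives
    d/dx( y' / sqrt(1 + (y')^2) ) = 0  ⇒  y' / sqrt(1 + (y')^2) = const.
Hence y' is constant, so y(x) is affine.
Fitting the endpoints (-4, -2) and (6, 5):
    slope m = (5 − (-2)) / (6 − (-4)) = 7/10,
    intercept c = (-2) − m·(-4) = 4/5.
Extremal: y(x) = (7/10) x + 4/5.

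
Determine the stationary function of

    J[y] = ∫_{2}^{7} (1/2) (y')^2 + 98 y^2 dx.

The Lagrangian is L = (1/2) (y')^2 + 98 y^2.
Compute ∂L/∂y = 196y, ∂L/∂y' = y'.
The Euler-Lagrange equation d/dx(∂L/∂y') − ∂L/∂y = 0 reduces to
    y'' − 196 y = 0.
Its general solution is
    y(x) = A e^(14x) + B e^(−14x),
with A, B fixed by the endpoint conditions.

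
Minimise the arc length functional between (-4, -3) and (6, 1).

Arc-length functional: J[y] = ∫ sqrt(1 + (y')^2) dx.
Lagrangian L = sqrt(1 + (y')^2) has no explicit y dependence, so ∂L/∂y = 0 and the Euler-Lagrange equation gives
    d/dx( y' / sqrt(1 + (y')^2) ) = 0  ⇒  y' / sqrt(1 + (y')^2) = const.
Hence y' is constant, so y(x) is affine.
Fitting the endpoints (-4, -3) and (6, 1):
    slope m = (1 − (-3)) / (6 − (-4)) = 2/5,
    intercept c = (-3) − m·(-4) = -7/5.
Extremal: y(x) = (2/5) x - 7/5.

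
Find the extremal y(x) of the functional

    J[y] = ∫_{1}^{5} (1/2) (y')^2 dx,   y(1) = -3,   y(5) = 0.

The Lagrangian is L = (1/2) (y')^2.
Compute ∂L/∂y = 0, ∂L/∂y' = y'.
The Euler-Lagrange equation d/dx(∂L/∂y') − ∂L/∂y = 0 reduces to
    y'' = 0.
Its general solution is
    y(x) = A x + B,
with A, B fixed by the endpoint conditions.
Applying the endpoint conditions y(1) = -3 and y(5) = 0: solve A·1 + B = -3 and A·5 + B = 0. Subtracting gives A(5 − 1) = 0 − -3, so A = 3/4, and B = -3 − A·1 = -15/4. Therefore
    y(x) = (3/4) x - 15/4.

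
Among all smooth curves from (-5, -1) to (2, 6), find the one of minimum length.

Arc-length functional: J[y] = ∫ sqrt(1 + (y')^2) dx.
Lagrangian L = sqrt(1 + (y')^2) has no explicit y dependence, so ∂L/∂y = 0 and the Euler-Lagrange equation gives
    d/dx( y' / sqrt(1 + (y')^2) ) = 0  ⇒  y' / sqrt(1 + (y')^2) = const.
Hence y' is constant, so y(x) is affine.
Fitting the endpoints (-5, -1) and (2, 6):
    slope m = (6 − (-1)) / (2 − (-5)) = 1,
    intercept c = (-1) − m·(-5) = 4.
Extremal: y(x) = x + 4.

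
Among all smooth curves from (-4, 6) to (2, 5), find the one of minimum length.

Arc-length functional: J[y] = ∫ sqrt(1 + (y')^2) dx.
Lagrangian L = sqrt(1 + (y')^2) has no explicit y dependence, so ∂L/∂y = 0 and the Euler-Lagrange equation gives
    d/dx( y' / sqrt(1 + (y')^2) ) = 0  ⇒  y' / sqrt(1 + (y')^2) = const.
Hence y' is constant, so y(x) is affine.
Fitting the endpoints (-4, 6) and (2, 5):
    slope m = (5 − 6) / (2 − (-4)) = -1/6,
    intercept c = 6 − m·(-4) = 16/3.
Extremal: y(x) = (-1/6) x + 16/3.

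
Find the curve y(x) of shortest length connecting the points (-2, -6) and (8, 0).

Arc-length functional: J[y] = ∫ sqrt(1 + (y')^2) dx.
Lagrangian L = sqrt(1 + (y')^2) has no explicit y dependence, so ∂L/∂y = 0 and the Euler-Lagrange equation gives
    d/dx( y' / sqrt(1 + (y')^2) ) = 0  ⇒  y' / sqrt(1 + (y')^2) = const.
Hence y' is constant, so y(x) is affine.
Fitting the endpoints (-2, -6) and (8, 0):
    slope m = (0 − (-6)) / (8 − (-2)) = 3/5,
    intercept c = (-6) − m·(-2) = -24/5.
Extremal: y(x) = (3/5) x - 24/5.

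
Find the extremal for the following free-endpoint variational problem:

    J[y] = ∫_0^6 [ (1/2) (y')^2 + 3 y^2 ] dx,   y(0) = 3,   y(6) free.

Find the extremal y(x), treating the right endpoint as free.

The Lagrangian L = (1/2) (y')^2 + 3 y^2 gives
    ∂L/∂y = 6 y,   ∂L/∂y' = y'.
Euler-Lagrange: y'' − 6 y = 0.
With k = sqrt(6), the general solution is
    y(x) = A cosh(sqrt(6) x) + B sinh(sqrt(6) x).
Fixed left endpoint y(0) = 3 ⇒ A = 3.
The right endpoint x = 6 is free, so the natural (transversality) condition is ∂L/∂y' |_{x=6} = 0, i.e. y'(6) = 0.
Compute y'(x) = A k sinh(k x) + B k cosh(k x), so
    y'(6) = A k sinh(k·6) + B k cosh(k·6) = 0
    ⇒ B = −A tanh(k·6) = − 3 tanh(sqrt(6)·6).
Therefore the extremal is
    y(x) = 3 cosh(sqrt(6) x) − 3 tanh(sqrt(6)·6) sinh(sqrt(6) x).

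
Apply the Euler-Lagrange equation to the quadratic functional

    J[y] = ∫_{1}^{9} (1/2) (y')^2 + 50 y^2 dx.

The Lagrangian is L = (1/2) (y')^2 + 50 y^2.
Compute ∂L/∂y = 100y, ∂L/∂y' = y'.
The Euler-Lagrange equation d/dx(∂L/∂y') − ∂L/∂y = 0 reduces to
    y'' − 100 y = 0.
Its general solution is
    y(x) = A e^(10x) + B e^(−10x),
with A, B fixed by the endpoint conditions.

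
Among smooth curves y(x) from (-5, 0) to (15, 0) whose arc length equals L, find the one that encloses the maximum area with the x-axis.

Set up the augmented Lagrangian using a multiplier λ for the length constraint:
    F(y, y') = y − λ sqrt(1 + y'^2).
F has no explicit x dependence, so the Beltrami identity yields a first integral
    F − y' ∂F/∂y' = C.
Compute ∂F/∂y' = −λ y' / sqrt(1 + y'^2). Then
    y − λ sqrt(1 + y'^2) + λ y'^2 / sqrt(1 + y'^2) = C
    ⇒  y − λ / sqrt(1 + y'^2) = C.
Solving for y' and integrating gives
    (x − a)^2 + (y − b)^2 = λ^2,
a circular arc of radius λ. The constants a, b are determined by the endpoint conditions y(-5) = y(15) = 0, and λ is fixed implicitly by the length constraint
    ∫_{-5}^{15} sqrt(1 + y'^2) dx = L.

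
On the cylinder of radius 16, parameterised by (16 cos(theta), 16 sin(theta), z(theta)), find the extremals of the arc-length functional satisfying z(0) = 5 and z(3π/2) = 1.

Parameterise the cylinder of radius R = 16 as
    r(θ) = (16 cos θ, 16 sin θ, z(θ)).
The arc-length element is
    ds = sqrt(256 + (dz/dθ)^2) dθ,
so the Lagrangian is L = sqrt(256 + z'^2).
L depends on z' only, not on z or θ, so ∂L/∂z = 0 and
    ∂L/∂z' = z' / sqrt(256 + z'^2).
The Euler-Lagrange equation gives
    d/dθ( z' / sqrt(256 + z'^2) ) = 0,
so z' is constant. Integrating once:
    z(θ) = a θ + b,
a helix on the cylinder (a straight line when the cylinder is unrolled). The constants a, b are determined by the endpoint conditions.
With endpoint conditions z(0) = 5 and z(3π/2) = 1: from z(0) = b we get b = 5, and a·3π/2 + 5 = 1 gives a = -8/(3π), so
    z(θ) = (-8/(3π)) θ + 5.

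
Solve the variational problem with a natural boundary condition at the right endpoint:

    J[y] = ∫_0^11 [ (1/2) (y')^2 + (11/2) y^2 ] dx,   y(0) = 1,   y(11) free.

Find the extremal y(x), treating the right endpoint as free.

The Lagrangian L = (1/2) (y')^2 + (11/2) y^2 gives
    ∂L/∂y = 11 y,   ∂L/∂y' = y'.
Euler-Lagrange: y'' − 11 y = 0.
With k = sqrt(11), the general solution is
    y(x) = A cosh(sqrt(11) x) + B sinh(sqrt(11) x).
Fixed left endpoint y(0) = 1 ⇒ A = 1.
The right endpoint x = 11 is free, so the natural (transversality) condition is ∂L/∂y' |_{x=11} = 0, i.e. y'(11) = 0.
Compute y'(x) = A k sinh(k x) + B k cosh(k x), so
    y'(11) = A k sinh(k·11) + B k cosh(k·11) = 0
    ⇒ B = −A tanh(k·11) = − tanh(sqrt(11)·11).
Therefore the extremal is
    y(x) = cosh(sqrt(11) x) − tanh(sqrt(11)·11) sinh(sqrt(11) x).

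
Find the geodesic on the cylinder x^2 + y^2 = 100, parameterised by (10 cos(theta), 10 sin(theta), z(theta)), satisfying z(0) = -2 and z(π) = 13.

Parameterise the cylinder of radius R = 10 as
    r(θ) = (10 cos θ, 10 sin θ, z(θ)).
The arc-length element is
    ds = sqrt(100 + (dz/dθ)^2) dθ,
so the Lagrangian is L = sqrt(100 + z'^2).
L depends on z' only, not on z or θ, so ∂L/∂z = 0 and
    ∂L/∂z' = z' / sqrt(100 + z'^2).
The Euler-Lagrange equation gives
    d/dθ( z' / sqrt(100 + z'^2) ) = 0,
so z' is constant. Integrating once:
    z(θ) = a θ + b,
a helix on the cylinder (a straight line when the cylinder is unrolled). The constants a, b are determined by the endpoint conditions.
With endpoint conditions z(0) = -2 and z(π) = 13: from z(0) = b we get b = -2, and a·π + -2 = 13 gives a = 15/π, so
    z(θ) = (15/π) θ − 2.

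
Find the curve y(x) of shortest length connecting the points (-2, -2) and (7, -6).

Arc-length functional: J[y] = ∫ sqrt(1 + (y')^2) dx.
Lagrangian L = sqrt(1 + (y')^2) has no explicit y dependence, so ∂L/∂y = 0 and the Euler-Lagrange equation gives
    d/dx( y' / sqrt(1 + (y')^2) ) = 0  ⇒  y' / sqrt(1 + (y')^2) = const.
Hence y' is constant, so y(x) is affine.
Fitting the endpoints (-2, -2) and (7, -6):
    slope m = ((-6) − (-2)) / (7 − (-2)) = -4/9,
    intercept c = (-2) − m·(-2) = -26/9.
Extremal: y(x) = (-4/9) x - 26/9.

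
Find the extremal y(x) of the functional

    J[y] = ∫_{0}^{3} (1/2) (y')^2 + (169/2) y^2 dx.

The Lagrangian is L = (1/2) (y')^2 + (169/2) y^2.
Compute ∂L/∂y = 169y, ∂L/∂y' = y'.
The Euler-Lagrange equation d/dx(∂L/∂y') − ∂L/∂y = 0 reduces to
    y'' − 169 y = 0.
Its general solution is
    y(x) = A e^(13x) + B e^(−13x),
with A, B fixed by the endpoint conditions.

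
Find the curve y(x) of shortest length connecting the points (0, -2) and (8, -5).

Arc-length functional: J[y] = ∫ sqrt(1 + (y')^2) dx.
Lagrangian L = sqrt(1 + (y')^2) has no explicit y dependence, so ∂L/∂y = 0 and the Euler-Lagrange equation gives
    d/dx( y' / sqrt(1 + (y')^2) ) = 0  ⇒  y' / sqrt(1 + (y')^2) = const.
Hence y' is constant, so y(x) is affine.
Fitting the endpoints (0, -2) and (8, -5):
    slope m = ((-5) − (-2)) / (8 − 0) = -3/8,
    intercept c = (-2) − m·0 = -2.
Extremal: y(x) = (-3/8) x - 2.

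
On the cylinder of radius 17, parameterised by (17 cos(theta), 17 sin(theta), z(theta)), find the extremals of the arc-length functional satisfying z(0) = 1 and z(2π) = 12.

Parameterise the cylinder of radius R = 17 as
    r(θ) = (17 cos θ, 17 sin θ, z(θ)).
The arc-length element is
    ds = sqrt(289 + (dz/dθ)^2) dθ,
so the Lagrangian is L = sqrt(289 + z'^2).
L depends on z' only, not on z or θ, so ∂L/∂z = 0 and
    ∂L/∂z' = z' / sqrt(289 + z'^2).
The Euler-Lagrange equation gives
    d/dθ( z' / sqrt(289 + z'^2) ) = 0,
so z' is constant. Integrating once:
    z(θ) = a θ + b,
a helix on the cylinder (a straight line when the cylinder is unrolled). The constants a, b are determined by the endpoint conditions.
With endpoint conditions z(0) = 1 and z(2π) = 12: from z(0) = b we get b = 1, and a·2π + 1 = 12 gives a = 11/(2π), so
    z(θ) = (11/(2π)) θ + 1.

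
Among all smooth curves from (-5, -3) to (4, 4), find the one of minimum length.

Arc-length functional: J[y] = ∫ sqrt(1 + (y')^2) dx.
Lagrangian L = sqrt(1 + (y')^2) has no explicit y dependence, so ∂L/∂y = 0 and the Euler-Lagrange equation gives
    d/dx( y' / sqrt(1 + (y')^2) ) = 0  ⇒  y' / sqrt(1 + (y')^2) = const.
Hence y' is constant, so y(x) is affine.
Fitting the endpoints (-5, -3) and (4, 4):
    slope m = (4 − (-3)) / (4 − (-5)) = 7/9,
    intercept c = (-3) − m·(-5) = 8/9.
Extremal: y(x) = (7/9) x + 8/9.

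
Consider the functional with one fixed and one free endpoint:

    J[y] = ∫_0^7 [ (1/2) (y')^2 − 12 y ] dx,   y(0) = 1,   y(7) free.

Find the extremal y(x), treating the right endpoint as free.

The Lagrangian L = (1/2) (y')^2 − 12 y gives
    ∂L/∂y = −12,   ∂L/∂y' = y'.
Euler-Lagrange: d/dx(y') − (−12) = 0, i.e. y'' + 12 = 0, so
    y(x) = −(12/2) x^2 + C1 x + C2.
Fixed left endpoint y(0) = 1 ⇒ C2 = 1.
The right endpoint x = 7 is free, so the natural (transversality) condition is ∂L/∂y' |_{x=7} = 0, i.e. y'(7) = 0.
Compute y'(x) = −12 x + C1, so y'(7) = −84 + C1 = 0 ⇒ C1 = 84.
Therefore the extremal is
    y(x) = −6 x^2 + 84 x + 1.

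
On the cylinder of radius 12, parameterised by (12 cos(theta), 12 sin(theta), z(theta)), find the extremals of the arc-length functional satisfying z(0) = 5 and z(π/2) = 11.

Parameterise the cylinder of radius R = 12 as
    r(θ) = (12 cos θ, 12 sin θ, z(θ)).
The arc-length element is
    ds = sqrt(144 + (dz/dθ)^2) dθ,
so the Lagrangian is L = sqrt(144 + z'^2).
L depends on z' only, not on z or θ, so ∂L/∂z = 0 and
    ∂L/∂z' = z' / sqrt(144 + z'^2).
The Euler-Lagrange equation gives
    d/dθ( z' / sqrt(144 + z'^2) ) = 0,
so z' is constant. Integrating once:
    z(θ) = a θ + b,
a helix on the cylinder (a straight line when the cylinder is unrolled). The constants a, b are determined by the endpoint conditions.
With endpoint conditions z(0) = 5 and z(π/2) = 11: from z(0) = b we get b = 5, and a·π/2 + 5 = 11 gives a = 12/π, so
    z(θ) = (12/π) θ + 5.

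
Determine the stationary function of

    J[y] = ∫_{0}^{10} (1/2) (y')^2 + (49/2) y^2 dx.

The Lagrangian is L = (1/2) (y')^2 + (49/2) y^2.
Compute ∂L/∂y = 49y, ∂L/∂y' = y'.
The Euler-Lagrange equation d/dx(∂L/∂y') − ∂L/∂y = 0 reduces to
    y'' − 49 y = 0.
Its general solution is
    y(x) = A e^(7x) + B e^(−7x),
with A, B fixed by the endpoint conditions.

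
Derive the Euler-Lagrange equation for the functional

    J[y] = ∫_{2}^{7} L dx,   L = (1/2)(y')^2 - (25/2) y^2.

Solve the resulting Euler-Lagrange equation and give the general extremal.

The Lagrangian is L = (1/2)(y')^2 - (25/2) y^2.
∂L/∂y = -25y.
∂L/∂y' = y'.
The Euler-Lagrange equation d/dx(∂L/∂y') − ∂L/∂y = 0 becomes:
    y'' + 25 y = 0
General solution: y(x) = A sin(5x) + B cos(5x), where A and B are arbitrary constants fixed by the endpoint conditions.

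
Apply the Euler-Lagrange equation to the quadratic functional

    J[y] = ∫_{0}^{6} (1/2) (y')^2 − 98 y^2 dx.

The Lagrangian is L = (1/2) (y')^2 − 98 y^2.
Compute ∂L/∂y = -196y, ∂L/∂y' = y'.
The Euler-Lagrange equation d/dx(∂L/∂y') − ∂L/∂y = 0 reduces to
    y'' + 196 y = 0.
Its general solution is
    y(x) = A sin(14x) + B cos(14x),
with A, B fixed by the endpoint conditions.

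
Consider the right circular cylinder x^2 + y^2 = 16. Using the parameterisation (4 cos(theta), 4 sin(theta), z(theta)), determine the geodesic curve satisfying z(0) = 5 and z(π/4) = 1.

Parameterise the cylinder of radius R = 4 as
    r(θ) = (4 cos θ, 4 sin θ, z(θ)).
The arc-length element is
    ds = sqrt(16 + (dz/dθ)^2) dθ,
so the Lagrangian is L = sqrt(16 + z'^2).
L depends on z' only, not on z or θ, so ∂L/∂z = 0 and
    ∂L/∂z' = z' / sqrt(16 + z'^2).
The Euler-Lagrange equation gives
    d/dθ( z' / sqrt(16 + z'^2) ) = 0,
so z' is constant. Integrating once:
    z(θ) = a θ + b,
a helix on the cylinder (a straight line when the cylinder is unrolled). The constants a, b are determined by the endpoint conditions.
With endpoint conditions z(0) = 5 and z(π/4) = 1: from z(0) = b we get b = 5, and a·π/4 + 5 = 1 gives a = -16/π, so
    z(θ) = (-16/π) θ + 5.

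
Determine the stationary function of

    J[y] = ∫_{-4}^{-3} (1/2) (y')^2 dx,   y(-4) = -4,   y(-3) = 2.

The Lagrangian is L = (1/2) (y')^2.
Compute ∂L/∂y = 0, ∂L/∂y' = y'.
The Euler-Lagrange equation d/dx(∂L/∂y') − ∂L/∂y = 0 reduces to
    y'' = 0.
Its general solution is
    y(x) = A x + B,
with A, B fixed by the endpoint conditions.
Applying the endpoint conditions y(-4) = -4 and y(-3) = 2: solve A·-4 + B = -4 and A·-3 + B = 2. Subtracting gives A(-3 − -4) = 2 − -4, so A = 6, and B = -4 − A·-4 = 20. Therefore
    y(x) = 6 x + 20.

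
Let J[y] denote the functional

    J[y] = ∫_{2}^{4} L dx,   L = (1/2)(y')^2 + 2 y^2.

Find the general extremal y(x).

The Lagrangian is L = (1/2)(y')^2 + 2 y^2.
∂L/∂y = 4y.
∂L/∂y' = y'.
The Euler-Lagrange equation d/dx(∂L/∂y') − ∂L/∂y = 0 becomes:
    y'' - 4 y = 0
General solution: y(x) = A e^(2x) + B e^(-2x), where A and B are arbitrary constants fixed by the endpoint conditions.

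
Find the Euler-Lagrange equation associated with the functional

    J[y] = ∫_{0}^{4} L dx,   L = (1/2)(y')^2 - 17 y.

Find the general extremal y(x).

The Lagrangian is L = (1/2)(y')^2 - 17 y.
∂L/∂y = -17.
∂L/∂y' = y'.
The Euler-Lagrange equation d/dx(∂L/∂y') − ∂L/∂y = 0 becomes:
    y'' + 17 = 0
General solution: y(x) = -(17/2) x^2 + A x + B, where A and B are arbitrary constants fixed by the endpoint conditions.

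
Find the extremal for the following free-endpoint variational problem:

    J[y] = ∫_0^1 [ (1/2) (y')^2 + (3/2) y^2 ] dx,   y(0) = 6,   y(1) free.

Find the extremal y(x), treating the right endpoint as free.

The Lagrangian L = (1/2) (y')^2 + (3/2) y^2 gives
    ∂L/∂y = 3 y,   ∂L/∂y' = y'.
Euler-Lagrange: y'' − 3 y = 0.
With k = sqrt(3), the general solution is
    y(x) = A cosh(sqrt(3) x) + B sinh(sqrt(3) x).
Fixed left endpoint y(0) = 6 ⇒ A = 6.
The right endpoint x = 1 is free, so the natural (transversality) condition is ∂L/∂y' |_{x=1} = 0, i.e. y'(1) = 0.
Compute y'(x) = A k sinh(k x) + B k cosh(k x), so
    y'(1) = A k sinh(k·1) + B k cosh(k·1) = 0
    ⇒ B = −A tanh(k·1) = − 6 tanh(sqrt(3)·1).
Therefore the extremal is
    y(x) = 6 cosh(sqrt(3) x) − 6 tanh(sqrt(3)·1) sinh(sqrt(3) x).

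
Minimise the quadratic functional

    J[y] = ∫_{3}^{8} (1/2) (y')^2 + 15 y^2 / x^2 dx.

The Lagrangian is L = (1/2) (y')^2 + 15 y^2 / x^2.
Compute ∂L/∂y = 30y/x^2, ∂L/∂y' = y'.
The Euler-Lagrange equation d/dx(∂L/∂y') − ∂L/∂y = 0 reduces to
    y'' − 30/x^2 · y = 0  (x > 0).
Its general solution is
    y(x) = A x^6 + B x^(-5),
with A, B fixed by the endpoint conditions.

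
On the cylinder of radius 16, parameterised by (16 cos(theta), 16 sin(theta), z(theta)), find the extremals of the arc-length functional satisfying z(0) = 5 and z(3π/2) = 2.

Parameterise the cylinder of radius R = 16 as
    r(θ) = (16 cos θ, 16 sin θ, z(θ)).
The arc-length element is
    ds = sqrt(256 + (dz/dθ)^2) dθ,
so the Lagrangian is L = sqrt(256 + z'^2).
L depends on z' only, not on z or θ, so ∂L/∂z = 0 and
    ∂L/∂z' = z' / sqrt(256 + z'^2).
The Euler-Lagrange equation gives
    d/dθ( z' / sqrt(256 + z'^2) ) = 0,
so z' is constant. Integrating once:
    z(θ) = a θ + b,
a helix on the cylinder (a straight line when the cylinder is unrolled). The constants a, b are determined by the endpoint conditions.
With endpoint conditions z(0) = 5 and z(3π/2) = 2: from z(0) = b we get b = 5, and a·3π/2 + 5 = 2 gives a = -2/π, so
    z(θ) = (-2/π) θ + 5.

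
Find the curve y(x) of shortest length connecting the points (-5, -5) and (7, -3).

Arc-length functional: J[y] = ∫ sqrt(1 + (y')^2) dx.
Lagrangian L = sqrt(1 + (y')^2) has no explicit y dependence, so ∂L/∂y = 0 and the Euler-Lagrange equation gives
    d/dx( y' / sqrt(1 + (y')^2) ) = 0  ⇒  y' / sqrt(1 + (y')^2) = const.
Hence y' is constant, so y(x) is affine.
Fitting the endpoints (-5, -5) and (7, -3):
    slope m = ((-3) − (-5)) / (7 − (-5)) = 1/6,
    intercept c = (-5) − m·(-5) = -25/6.
Extremal: y(x) = (1/6) x - 25/6.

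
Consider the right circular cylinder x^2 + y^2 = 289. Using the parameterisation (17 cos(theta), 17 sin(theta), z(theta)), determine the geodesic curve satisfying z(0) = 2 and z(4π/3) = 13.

Parameterise the cylinder of radius R = 17 as
    r(θ) = (17 cos θ, 17 sin θ, z(θ)).
The arc-length element is
    ds = sqrt(289 + (dz/dθ)^2) dθ,
so the Lagrangian is L = sqrt(289 + z'^2).
L depends on z' only, not on z or θ, so ∂L/∂z = 0 and
    ∂L/∂z' = z' / sqrt(289 + z'^2).
The Euler-Lagrange equation gives
    d/dθ( z' / sqrt(289 + z'^2) ) = 0,
so z' is constant. Integrating once:
    z(θ) = a θ + b,
a helix on the cylinder (a straight line when the cylinder is unrolled). The constants a, b are determined by the endpoint conditions.
With endpoint conditions z(0) = 2 and z(4π/3) = 13: from z(0) = b we get b = 2, and a·4π/3 + 2 = 13 gives a = 33/(4π), so
    z(θ) = (33/(4π)) θ + 2.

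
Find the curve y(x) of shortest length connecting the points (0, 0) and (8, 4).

Arc-length functional: J[y] = ∫ sqrt(1 + (y')^2) dx.
Lagrangian L = sqrt(1 + (y')^2) has no explicit y dependence, so ∂L/∂y = 0 and the Euler-Lagrange equation gives
    d/dx( y' / sqrt(1 + (y')^2) ) = 0  ⇒  y' / sqrt(1 + (y')^2) = const.
Hence y' is constant, so y(x) is affine.
Fitting the endpoints (0, 0) and (8, 4):
    slope m = (4 − 0) / (8 − 0) = 1/2,
    intercept c = 0 − m·0 = 0.
Extremal: y(x) = (1/2) x.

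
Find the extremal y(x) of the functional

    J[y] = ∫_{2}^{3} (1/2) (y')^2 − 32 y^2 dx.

The Lagrangian is L = (1/2) (y')^2 − 32 y^2.
Compute ∂L/∂y = -64y, ∂L/∂y' = y'.
The Euler-Lagrange equation d/dx(∂L/∂y') − ∂L/∂y = 0 reduces to
    y'' + 64 y = 0.
Its general solution is
    y(x) = A sin(8x) + B cos(8x),
with A, B fixed by the endpoint conditions.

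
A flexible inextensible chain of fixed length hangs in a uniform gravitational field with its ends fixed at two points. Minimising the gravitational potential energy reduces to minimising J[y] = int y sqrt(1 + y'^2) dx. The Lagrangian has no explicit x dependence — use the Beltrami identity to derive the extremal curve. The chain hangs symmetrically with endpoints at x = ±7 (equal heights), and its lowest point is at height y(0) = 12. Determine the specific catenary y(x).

The Lagrangian L(y, y') = y sqrt(1 + y'^2) has no explicit x dependence, so the Beltrami identity applies:
    L − y' ∂L/∂y' = C.
Compute ∂L/∂y' = y · y' / sqrt(1 + y'^2). Then
    L − y' ∂L/∂y'
    = y sqrt(1 + y'^2) − y · y'^2 / sqrt(1 + y'^2)
    = y (1 + y'^2 − y'^2) / sqrt(1 + y'^2)
    = y / sqrt(1 + y'^2) = C.
Squaring gives y^2 = C^2 (1 + y'^2), i.e.
    y'^2 = y^2 / C^2 − 1.
Separating variables,
    dy / sqrt(y^2 − C^2) = dx / C,
and integrating gives arccosh(y / C) = (x − a)/C, so
    y(x) = C cosh((x − a)/C),
the catenary. The constants C and a are fixed by the two endpoint conditions (and, for the hanging-chain problem, the length constraint selects C).
Now fit the given data. The endpoints x = ±7 are symmetric at equal height, so the catenary is even about its minimum: a = 0 and y(x) = C cosh(x/C). The lowest point is y(0) = C cosh(0) = C, and we are told y(0) = 12, so C = 12. Therefore
    y(x) = 12 cosh(x/12),
and at the endpoints
    y(±7) = 12 cosh(7/12).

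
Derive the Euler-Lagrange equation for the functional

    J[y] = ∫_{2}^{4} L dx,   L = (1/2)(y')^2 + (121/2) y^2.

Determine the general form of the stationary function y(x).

The Lagrangian is L = (1/2)(y')^2 + (121/2) y^2.
∂L/∂y = 121y.
∂L/∂y' = y'.
The Euler-Lagrange equation d/dx(∂L/∂y') − ∂L/∂y = 0 becomes:
    y'' - 121 y = 0
General solution: y(x) = A e^(11x) + B e^(-11x), where A and B are arbitrary constants fixed by the endpoint conditions.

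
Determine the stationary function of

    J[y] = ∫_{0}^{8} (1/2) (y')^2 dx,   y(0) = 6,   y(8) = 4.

The Lagrangian is L = (1/2) (y')^2.
Compute ∂L/∂y = 0, ∂L/∂y' = y'.
The Euler-Lagrange equation d/dx(∂L/∂y') − ∂L/∂y = 0 reduces to
    y'' = 0.
Its general solution is
    y(x) = A x + B,
with A, B fixed by the endpoint conditions.
Applying the endpoint conditions y(0) = 6 and y(8) = 4: solve A·0 + B = 6 and A·8 + B = 4. Subtracting gives A(8 − 0) = 4 − 6, so A = -1/4, and B = 6 − A·0 = 6. Therefore
    y(x) = (-1/4) x + 6.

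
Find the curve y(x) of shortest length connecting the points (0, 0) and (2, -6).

Arc-length functional: J[y] = ∫ sqrt(1 + (y')^2) dx.
Lagrangian L = sqrt(1 + (y')^2) has no explicit y dependence, so ∂L/∂y = 0 and the Euler-Lagrange equation gives
    d/dx( y' / sqrt(1 + (y')^2) ) = 0  ⇒  y' / sqrt(1 + (y')^2) = const.
Hence y' is constant, so y(x) is affine.
Fitting the endpoints (0, 0) and (2, -6):
    slope m = ((-6) − 0) / (2 − 0) = -3,
    intercept c = 0 − m·0 = 0.
Extremal: y(x) = -3 x.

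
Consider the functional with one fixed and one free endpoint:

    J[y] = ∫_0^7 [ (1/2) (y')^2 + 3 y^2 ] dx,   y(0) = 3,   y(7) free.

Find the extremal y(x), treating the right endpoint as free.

The Lagrangian L = (1/2) (y')^2 + 3 y^2 gives
    ∂L/∂y = 6 y,   ∂L/∂y' = y'.
Euler-Lagrange: y'' − 6 y = 0.
With k = sqrt(6), the general solution is
    y(x) = A cosh(sqrt(6) x) + B sinh(sqrt(6) x).
Fixed left endpoint y(0) = 3 ⇒ A = 3.
The right endpoint x = 7 is free, so the natural (transversality) condition is ∂L/∂y' |_{x=7} = 0, i.e. y'(7) = 0.
Compute y'(x) = A k sinh(k x) + B k cosh(k x), so
    y'(7) = A k sinh(k·7) + B k cosh(k·7) = 0
    ⇒ B = −A tanh(k·7) = − 3 tanh(sqrt(6)·7).
Therefore the extremal is
    y(x) = 3 cosh(sqrt(6) x) − 3 tanh(sqrt(6)·7) sinh(sqrt(6) x).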